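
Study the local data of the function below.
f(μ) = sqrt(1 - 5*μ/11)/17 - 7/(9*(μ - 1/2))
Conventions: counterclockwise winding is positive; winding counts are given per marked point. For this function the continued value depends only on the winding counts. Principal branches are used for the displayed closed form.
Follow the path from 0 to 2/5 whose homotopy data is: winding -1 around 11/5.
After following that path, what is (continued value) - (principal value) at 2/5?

Continued minus principal equals -(6/187)*sqrt(11).

The rational part is single-valued and drops out of the difference; each branch term changes only by its own monodromy.
(1/17)*sqrt(1 - μ/(11/5)): winding -1 is odd, the square root flips sign, contributing -2*(1/17)*sqrt(1 - (2/5)/(11/5)) = -2*(1/17)*sqrt(9/11) = -(6/187)*sqrt(11).
Summing the contributions at μ = 2/5 gives -(6/187)*sqrt(11).


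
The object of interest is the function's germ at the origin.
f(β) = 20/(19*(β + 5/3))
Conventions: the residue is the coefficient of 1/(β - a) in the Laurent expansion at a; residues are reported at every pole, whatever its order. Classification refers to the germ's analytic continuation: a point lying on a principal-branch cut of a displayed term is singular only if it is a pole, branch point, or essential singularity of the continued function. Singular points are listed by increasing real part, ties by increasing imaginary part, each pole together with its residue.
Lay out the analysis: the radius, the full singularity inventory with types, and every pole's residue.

Denominator factor (β + 5/3): pole of order 1 at -5/3, modulus 5/3.
The radius of convergence is the smallest modulus among the singular points: 5/3.
At the order-1 pole -5/3 set g(β) = (β - (-5/3))*f(β) = 20/19.
Simple pole: residue = g(a) at a = -5/3, which is 20/19.

Radius of convergence at 0: 5/3.
At -5/3: a pole of order 1; residue 20/19.


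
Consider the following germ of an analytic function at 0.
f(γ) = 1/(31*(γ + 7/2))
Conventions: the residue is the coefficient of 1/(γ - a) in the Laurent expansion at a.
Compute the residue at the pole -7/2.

At the order-1 pole -7/2 set g(γ) = (γ - (-7/2))*f(γ) = 1/31.
Simple pole: residue = g(a) at a = -7/2, which is 1/31.

The residue is 1/31.


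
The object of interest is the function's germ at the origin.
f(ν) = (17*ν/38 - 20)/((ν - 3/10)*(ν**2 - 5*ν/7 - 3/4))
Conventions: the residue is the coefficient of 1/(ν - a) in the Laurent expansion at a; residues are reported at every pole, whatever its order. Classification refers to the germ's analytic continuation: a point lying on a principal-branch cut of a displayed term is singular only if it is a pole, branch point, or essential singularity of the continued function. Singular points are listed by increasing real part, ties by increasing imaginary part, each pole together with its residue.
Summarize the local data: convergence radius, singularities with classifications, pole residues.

Denominator factor (ν**2 - 5*ν/7 - 3/4): discriminant 172/49, real irrational roots 5/14 + (1/7)*sqrt(43) and 5/14 - (1/7)*sqrt(43); poles of order 1, moduli 5/14 + (1/7)*sqrt(43) and -5/14 + (1/7)*sqrt(43).
Denominator factor (ν - 3/10): pole of order 1 at 3/10, modulus 3/10.
The radius of convergence is the smallest modulus among the singular points: 3/10.
The factor ν**2 - 5*ν/7 - 3/4 splits as (ν - a)(ν - a') with a = 5/14 - (1/7)*sqrt(43), a' = 5/14 + (1/7)*sqrt(43). At the order-1 pole a set g(ν) = (ν - a)*f(ν) = [(17*ν/38 - 20)/(ν - 3/10)] / (ν - a').
Simple pole: residue = g(a) at a = 5/14 - (1/7)*sqrt(43), which is -264215/23256 - (35525/250002)*sqrt(43).
At the order-1 pole 3/10 set g(ν) = (ν - (3/10))*f(ν) = (17*ν/38 - 20)/(ν**2 - 5*ν/7 - 3/4).
Simple pole: residue = g(a) at a = 3/10, which is 264215/11628.
The factor ν**2 - 5*ν/7 - 3/4 splits as (ν - a)(ν - a') with a = 5/14 + (1/7)*sqrt(43), a' = 5/14 - (1/7)*sqrt(43). At the order-1 pole a set g(ν) = (ν - a)*f(ν) = [(17*ν/38 - 20)/(ν - 3/10)] / (ν - a').
Simple pole: residue = g(a) at a = 5/14 + (1/7)*sqrt(43), which is -264215/23256 + (35525/250002)*sqrt(43).
List the singular points by increasing real part (a conjugate pair: the negative imaginary part first).

Radius of convergence at 0: 3/10.
At 5/14 - (1/7)*sqrt(43): a pole of order 1; residue -264215/23256 - (35525/250002)*sqrt(43).
At 3/10: a pole of order 1; residue 264215/11628.
At 5/14 + (1/7)*sqrt(43): a pole of order 1; residue -264215/23256 + (35525/250002)*sqrt(43).


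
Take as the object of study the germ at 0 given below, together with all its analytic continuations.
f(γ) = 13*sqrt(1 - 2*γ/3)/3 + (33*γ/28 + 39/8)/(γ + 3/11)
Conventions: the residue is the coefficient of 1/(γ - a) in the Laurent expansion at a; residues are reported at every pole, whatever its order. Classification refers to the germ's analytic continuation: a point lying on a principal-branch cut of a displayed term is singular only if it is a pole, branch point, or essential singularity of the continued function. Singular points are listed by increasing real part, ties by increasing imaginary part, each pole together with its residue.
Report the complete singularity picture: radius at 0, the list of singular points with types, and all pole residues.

Denominator factor (γ + 3/11): pole of order 1 at -3/11, modulus 3/11.
Branch term (13/3)*sqrt(1 - γ/(3/2)): its argument vanishes at γ = 3/2, a square-root branch point, modulus 3/2.
The radius of convergence is the smallest modulus among the singular points: 3/11.
The branch term is analytic at -3/11 and contributes nothing to the residue; only the rational part matters.
At the order-1 pole -3/11 set g(γ) = (γ - (-3/11))*(rational part) = 33*γ/28 + 39/8.
Simple pole: residue = g(a) at a = -3/11, which is 255/56.
List the singular points by increasing real part (a conjugate pair: the negative imaginary part first).

Radius of convergence at 0: 3/11.
At -3/11: a pole of order 1; residue 255/56.
At 3/2: an algebraic (square-root) branch point.


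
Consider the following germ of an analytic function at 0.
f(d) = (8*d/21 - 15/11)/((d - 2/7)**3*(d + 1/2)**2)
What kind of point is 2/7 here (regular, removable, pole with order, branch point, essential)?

The point is a pole of order 3.

The denominator factor d - 2/7 vanishes at 2/7 and appears to the power 3; the numerator there equals -2029/1617, nonzero, and no other factor vanishes.
Hence a pole whose order is the multiplicity, 3.


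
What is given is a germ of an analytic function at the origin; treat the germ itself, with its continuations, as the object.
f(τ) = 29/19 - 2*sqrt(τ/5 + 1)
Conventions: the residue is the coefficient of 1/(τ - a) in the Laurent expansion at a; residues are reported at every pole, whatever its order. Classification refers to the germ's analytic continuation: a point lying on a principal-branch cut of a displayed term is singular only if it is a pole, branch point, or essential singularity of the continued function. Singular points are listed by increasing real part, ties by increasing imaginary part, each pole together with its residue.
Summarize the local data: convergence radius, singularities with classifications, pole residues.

Branch term (-2)*sqrt(1 - τ/(-5)): its argument vanishes at τ = -5, a square-root branch point, modulus 5.
The radius of convergence is the smallest modulus among the singular points: 5.

Radius of convergence at 0: 5.
At -5: an algebraic (square-root) branch point.


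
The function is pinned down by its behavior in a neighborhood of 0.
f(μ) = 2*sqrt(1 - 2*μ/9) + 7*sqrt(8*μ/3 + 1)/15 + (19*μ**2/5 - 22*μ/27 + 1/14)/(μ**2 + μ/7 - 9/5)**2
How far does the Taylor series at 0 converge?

The radius of convergence is 3/8.


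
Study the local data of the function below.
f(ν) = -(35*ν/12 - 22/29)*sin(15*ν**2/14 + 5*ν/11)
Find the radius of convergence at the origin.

The factor -sin(15*ν**2/14 + 5*ν/11) is entire and contributes no finite singular point.
The polynomial part has no poles.
No finite singular points: the Taylor series at 0 converges everywhere.

The radius of convergence is infinite.


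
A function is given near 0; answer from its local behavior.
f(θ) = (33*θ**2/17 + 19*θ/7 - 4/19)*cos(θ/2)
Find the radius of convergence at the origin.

The radius of convergence is infinite.

The factor cos(θ/2) is entire and contributes no finite singular point.
The polynomial part has no poles.
No finite singular points: the Taylor series at 0 converges everywhere.


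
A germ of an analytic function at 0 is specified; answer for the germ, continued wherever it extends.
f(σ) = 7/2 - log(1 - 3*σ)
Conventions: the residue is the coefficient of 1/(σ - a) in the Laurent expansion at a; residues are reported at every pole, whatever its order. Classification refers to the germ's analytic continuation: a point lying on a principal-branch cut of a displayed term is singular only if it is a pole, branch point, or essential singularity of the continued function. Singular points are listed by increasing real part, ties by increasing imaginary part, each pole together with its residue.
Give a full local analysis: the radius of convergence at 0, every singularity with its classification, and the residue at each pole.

Branch term (-1)*log(1 - σ/(1/3)): its argument vanishes at σ = 1/3, a logarithmic branch point, modulus 1/3.
The radius of convergence is the smallest modulus among the singular points: 1/3.

Radius of convergence at 0: 1/3.
At 1/3: a logarithmic branch point.


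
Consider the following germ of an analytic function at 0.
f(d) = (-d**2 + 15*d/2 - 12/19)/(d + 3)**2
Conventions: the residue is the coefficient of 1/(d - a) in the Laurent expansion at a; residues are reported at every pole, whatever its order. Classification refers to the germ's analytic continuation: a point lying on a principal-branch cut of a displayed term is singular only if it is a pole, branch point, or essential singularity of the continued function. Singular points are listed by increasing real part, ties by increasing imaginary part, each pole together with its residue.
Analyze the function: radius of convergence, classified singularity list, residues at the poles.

Radius of convergence at 0: 3.
At -3: a pole of order 2; residue 27/2.

Denominator factor (d + 3)^2: pole of order 2 at -3, modulus 3.
The radius of convergence is the smallest modulus among the singular points: 3.
At the order-2 pole -3 set g(d) = (d - (-3))^2*f(d) = -d**2 + 15*d/2 - 12/19.
Order-2 pole: residue = g'(a); g'(-3) = 27/2, so the residue is 27/2.


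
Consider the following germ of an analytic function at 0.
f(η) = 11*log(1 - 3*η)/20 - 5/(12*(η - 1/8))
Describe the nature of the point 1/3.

The point is a logarithmic branch point.

The term (11/20)*log(1 - η/(1/3)) has argument 1 - 1/3/(1/3) = 0 at 1/3: a logarithmic (infinitely-sheeted) branch point; the remaining terms are analytic or single-valued there.


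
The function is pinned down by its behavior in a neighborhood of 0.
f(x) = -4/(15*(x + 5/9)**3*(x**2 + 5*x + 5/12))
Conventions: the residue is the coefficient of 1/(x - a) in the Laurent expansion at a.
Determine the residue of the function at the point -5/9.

The residue is 22254912/42011375.

At the order-3 pole -5/9 set g(x) = (x - (-5/9))^3*f(x) = -4/(15*(x**2 + 5*x + 5/12)).
Order-3 pole: residue = g''(a)/2; g''(-5/9) = 44509824/42011375, so the residue is 22254912/42011375.


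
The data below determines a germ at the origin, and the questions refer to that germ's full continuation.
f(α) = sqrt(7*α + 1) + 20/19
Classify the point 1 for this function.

The point is a regular point.

There is no denominator, hence no pole anywhere.
Branch term sqrt(1 - α/(-1/7)): argument at 1 is 8, nonzero, so 1 is not its branch point (a point on a principal cut is still regular for the continued germ).
So the germ continues analytically to 1.


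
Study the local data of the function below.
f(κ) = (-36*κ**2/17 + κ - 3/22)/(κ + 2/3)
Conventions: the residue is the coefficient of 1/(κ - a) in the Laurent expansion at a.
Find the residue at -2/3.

At the order-1 pole -2/3 set g(κ) = (κ - (-2/3))*f(κ) = -36*κ**2/17 + κ - 3/22.
Simple pole: residue = g(a) at a = -2/3, which is -1957/1122.

The residue is -1957/1122.


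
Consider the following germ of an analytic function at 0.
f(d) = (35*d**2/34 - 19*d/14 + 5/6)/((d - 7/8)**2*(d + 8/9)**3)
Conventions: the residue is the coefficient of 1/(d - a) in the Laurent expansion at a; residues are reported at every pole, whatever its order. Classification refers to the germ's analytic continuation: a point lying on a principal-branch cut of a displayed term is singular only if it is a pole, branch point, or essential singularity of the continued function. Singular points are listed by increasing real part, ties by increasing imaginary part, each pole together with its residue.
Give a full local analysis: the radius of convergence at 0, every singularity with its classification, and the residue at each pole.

Radius of convergence at 0: 7/8.
At -8/9: a pole of order 3; residue 1657151136/30957212279.
At 7/8: a pole of order 2; residue -1657151136/30957212279.

Denominator factor (d - 7/8)^2: pole of order 2 at 7/8, modulus 7/8.
Denominator factor (d + 8/9)^3: pole of order 3 at -8/9, modulus 8/9.
The radius of convergence is the smallest modulus among the singular points: 7/8.
At the order-3 pole -8/9 set g(d) = (d - (-8/9))^3*f(d) = (35*d**2/34 - 19*d/14 + 5/6)/(d - 7/8)**2.
Order-3 pole: residue = g''(a)/2; g''(-8/9) = 3314302272/30957212279, so the residue is 1657151136/30957212279.
At the order-2 pole 7/8 set g(d) = (d - (7/8))^2*f(d) = (35*d**2/34 - 19*d/14 + 5/6)/(d + 8/9)**3.
Order-2 pole: residue = g'(a); g'(7/8) = -1657151136/30957212279, so the residue is -1657151136/30957212279.
List the singular points by increasing real part (a conjugate pair: the negative imaginary part first).


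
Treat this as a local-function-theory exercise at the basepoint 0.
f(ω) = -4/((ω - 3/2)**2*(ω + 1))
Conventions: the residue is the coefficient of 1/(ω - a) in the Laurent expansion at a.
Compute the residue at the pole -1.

The residue is -16/25.

At the order-1 pole -1 set g(ω) = (ω - (-1))*f(ω) = -4/(ω - 3/2)**2.
Simple pole: residue = g(a) at a = -1, which is -16/25.


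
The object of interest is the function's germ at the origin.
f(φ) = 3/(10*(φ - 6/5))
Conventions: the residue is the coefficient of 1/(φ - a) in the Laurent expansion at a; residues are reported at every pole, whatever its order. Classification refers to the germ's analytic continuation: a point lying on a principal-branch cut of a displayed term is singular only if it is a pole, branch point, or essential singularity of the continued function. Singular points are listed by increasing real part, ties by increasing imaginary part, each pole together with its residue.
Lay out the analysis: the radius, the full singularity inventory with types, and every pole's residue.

Denominator factor (φ - 6/5): pole of order 1 at 6/5, modulus 6/5.
The radius of convergence is the smallest modulus among the singular points: 6/5.
At the order-1 pole 6/5 set g(φ) = (φ - (6/5))*f(φ) = 3/10.
Simple pole: residue = g(a) at a = 6/5, which is 3/10.

Radius of convergence at 0: 6/5.
At 6/5: a pole of order 1; residue 3/10.


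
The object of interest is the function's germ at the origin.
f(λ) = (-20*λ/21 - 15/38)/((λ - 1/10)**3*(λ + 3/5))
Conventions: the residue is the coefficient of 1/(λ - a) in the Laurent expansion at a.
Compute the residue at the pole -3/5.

The residue is -23500/45619.

At the order-1 pole -3/5 set g(λ) = (λ - (-3/5))*f(λ) = (-20*λ/21 - 15/38)/(λ - 1/10)**3.
Simple pole: residue = g(a) at a = -3/5, which is -23500/45619.


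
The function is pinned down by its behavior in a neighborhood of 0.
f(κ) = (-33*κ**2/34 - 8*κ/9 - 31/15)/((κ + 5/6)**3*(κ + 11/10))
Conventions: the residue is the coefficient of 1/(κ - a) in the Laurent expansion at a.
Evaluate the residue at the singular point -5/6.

The residue is -1038855/8704.

At the order-3 pole -5/6 set g(κ) = (κ - (-5/6))^3*f(κ) = (-33*κ**2/34 - 8*κ/9 - 31/15)/(κ + 11/10).
Order-3 pole: residue = g''(a)/2; g''(-5/6) = -1038855/4352, so the residue is -1038855/8704.


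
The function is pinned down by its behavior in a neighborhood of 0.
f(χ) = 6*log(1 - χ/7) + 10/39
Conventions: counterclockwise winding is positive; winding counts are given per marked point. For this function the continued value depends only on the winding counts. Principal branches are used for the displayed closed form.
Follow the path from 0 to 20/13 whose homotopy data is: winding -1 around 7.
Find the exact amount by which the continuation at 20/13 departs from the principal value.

Continued minus principal equals -(12)*pi*i.

The rational part is single-valued and drops out of the difference; each branch term changes only by its own monodromy.
(6)*log(1 - χ/(7)): each positive loop around 7 adds 2*pi*i to the log, so winding -1 contributes (6)*(-1)*2*pi*i = -(12)*pi*i.
Summing the contributions at χ = 20/13 gives -(12)*pi*i.


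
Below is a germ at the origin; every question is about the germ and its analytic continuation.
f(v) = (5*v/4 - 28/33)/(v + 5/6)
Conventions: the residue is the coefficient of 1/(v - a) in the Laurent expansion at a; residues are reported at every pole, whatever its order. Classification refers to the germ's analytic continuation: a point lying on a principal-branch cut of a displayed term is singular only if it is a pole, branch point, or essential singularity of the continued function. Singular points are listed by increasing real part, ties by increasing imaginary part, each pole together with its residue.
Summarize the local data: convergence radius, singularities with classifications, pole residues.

Radius of convergence at 0: 5/6.
At -5/6: a pole of order 1; residue -499/264.

Denominator factor (v + 5/6): pole of order 1 at -5/6, modulus 5/6.
The radius of convergence is the smallest modulus among the singular points: 5/6.
At the order-1 pole -5/6 set g(v) = (v - (-5/6))*f(v) = 5*v/4 - 28/33.
Simple pole: residue = g(a) at a = -5/6, which is -499/264.


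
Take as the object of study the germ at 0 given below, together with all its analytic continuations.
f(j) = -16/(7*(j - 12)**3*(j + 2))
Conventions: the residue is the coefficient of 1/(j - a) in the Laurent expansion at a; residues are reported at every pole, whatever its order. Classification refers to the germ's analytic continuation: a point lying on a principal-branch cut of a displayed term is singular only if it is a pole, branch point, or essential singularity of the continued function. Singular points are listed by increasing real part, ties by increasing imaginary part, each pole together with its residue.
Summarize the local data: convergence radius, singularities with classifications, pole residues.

Radius of convergence at 0: 2.
At -2: a pole of order 1; residue 2/2401.
At 12: a pole of order 3; residue -2/2401.

Denominator factor (j + 2): pole of order 1 at -2, modulus 2.
Denominator factor (j - 12)^3: pole of order 3 at 12, modulus 12.
The radius of convergence is the smallest modulus among the singular points: 2.
At the order-1 pole -2 set g(j) = (j - (-2))*f(j) = -16/(7*(j - 12)**3).
Simple pole: residue = g(a) at a = -2, which is 2/2401.
At the order-3 pole 12 set g(j) = (j - (12))^3*f(j) = -16/(7*(j + 2)).
Order-3 pole: residue = g''(a)/2; g''(12) = -4/2401, so the residue is -2/2401.
List the singular points by increasing real part (a conjugate pair: the negative imaginary part first).


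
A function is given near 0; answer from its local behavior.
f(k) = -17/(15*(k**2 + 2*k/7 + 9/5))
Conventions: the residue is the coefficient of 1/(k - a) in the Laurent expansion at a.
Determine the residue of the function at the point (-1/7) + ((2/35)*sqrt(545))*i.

The residue is ((119/6540)*sqrt(545))*i.

The factor k**2 + 2*k/7 + 9/5 splits as (k - a)(k - a') with a = (-1/7) + ((2/35)*sqrt(545))*i, a' = (-1/7) - ((2/35)*sqrt(545))*i. At the order-1 pole a set g(k) = (k - a)*f(k) = [-17/15] / (k - a').
Simple pole: residue = g(a) at a = (-1/7) + ((2/35)*sqrt(545))*i, which is ((119/6540)*sqrt(545))*i.


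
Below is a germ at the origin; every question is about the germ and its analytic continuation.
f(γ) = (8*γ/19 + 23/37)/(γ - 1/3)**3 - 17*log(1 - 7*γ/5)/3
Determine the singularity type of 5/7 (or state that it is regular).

The point is a logarithmic branch point.

The term (-17/3)*log(1 - γ/(5/7)) has argument 1 - 5/7/(5/7) = 0 at 5/7: a logarithmic (infinitely-sheeted) branch point; the remaining terms are analytic or single-valued there.


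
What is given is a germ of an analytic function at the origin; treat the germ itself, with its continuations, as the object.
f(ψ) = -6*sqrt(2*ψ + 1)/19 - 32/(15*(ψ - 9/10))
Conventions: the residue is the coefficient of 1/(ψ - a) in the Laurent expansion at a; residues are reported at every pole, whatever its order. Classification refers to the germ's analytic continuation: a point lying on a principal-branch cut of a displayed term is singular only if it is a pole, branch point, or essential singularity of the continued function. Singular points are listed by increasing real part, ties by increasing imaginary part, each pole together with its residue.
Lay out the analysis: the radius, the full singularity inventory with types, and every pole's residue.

Denominator factor (ψ - 9/10): pole of order 1 at 9/10, modulus 9/10.
Branch term (-6/19)*sqrt(1 - ψ/(-1/2)): its argument vanishes at ψ = -1/2, a square-root branch point, modulus 1/2.
The radius of convergence is the smallest modulus among the singular points: 1/2.
The branch term is analytic at 9/10 and contributes nothing to the residue; only the rational part matters.
At the order-1 pole 9/10 set g(ψ) = (ψ - (9/10))*(rational part) = -32/15.
Simple pole: residue = g(a) at a = 9/10, which is -32/15.
List the singular points by increasing real part (a conjugate pair: the negative imaginary part first).

Radius of convergence at 0: 1/2.
At -1/2: an algebraic (square-root) branch point.
At 9/10: a pole of order 1; residue -32/15.


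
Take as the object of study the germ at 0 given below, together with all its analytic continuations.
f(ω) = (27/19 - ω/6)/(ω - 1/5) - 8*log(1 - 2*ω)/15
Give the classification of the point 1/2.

The point is a logarithmic branch point.

The term (-8/15)*log(1 - ω/(1/2)) has argument 1 - 1/2/(1/2) = 0 at 1/2: a logarithmic (infinitely-sheeted) branch point; the remaining terms are analytic or single-valued there.


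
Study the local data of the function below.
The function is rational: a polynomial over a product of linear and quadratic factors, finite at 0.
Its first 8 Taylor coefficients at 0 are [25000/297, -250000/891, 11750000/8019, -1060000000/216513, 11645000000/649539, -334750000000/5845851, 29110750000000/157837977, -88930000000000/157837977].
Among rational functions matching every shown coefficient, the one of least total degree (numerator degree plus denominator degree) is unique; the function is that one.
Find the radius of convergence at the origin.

The radius of convergence is -1/6 + (1/30)*sqrt(295).

No rational of total degree below 6 reproduces all 8 coefficients; solving the [0/6] Pade equations on them gives f(j) = -25/(11*(j**2 - j/3 - 3/10)**3), whose expansion matches every shown term.
Denominator factor (j**2 - j/3 - 3/10)^3: discriminant 59/45, real irrational roots 1/6 + (1/30)*sqrt(295) and 1/6 - (1/30)*sqrt(295); poles of order 3, moduli 1/6 + (1/30)*sqrt(295) and -1/6 + (1/30)*sqrt(295).
The radius of convergence is the smallest modulus among the singular points: -1/6 + (1/30)*sqrt(295).


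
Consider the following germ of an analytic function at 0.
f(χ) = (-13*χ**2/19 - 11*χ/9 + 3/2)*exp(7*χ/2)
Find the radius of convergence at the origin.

The factor exp(7*χ/2) is entire and contributes no finite singular point.
The polynomial part has no poles.
No finite singular points: the Taylor series at 0 converges everywhere.

The radius of convergence is infinite.


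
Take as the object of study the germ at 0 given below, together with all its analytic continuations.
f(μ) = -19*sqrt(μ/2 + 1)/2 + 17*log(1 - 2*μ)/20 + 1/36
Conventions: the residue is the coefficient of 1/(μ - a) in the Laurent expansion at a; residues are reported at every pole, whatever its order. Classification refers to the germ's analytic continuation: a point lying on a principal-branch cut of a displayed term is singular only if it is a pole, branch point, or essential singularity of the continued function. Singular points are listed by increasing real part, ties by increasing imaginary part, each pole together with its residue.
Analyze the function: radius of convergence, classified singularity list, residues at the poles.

Radius of convergence at 0: 1/2.
At -2: an algebraic (square-root) branch point.
At 1/2: a logarithmic branch point.

Branch term (17/20)*log(1 - μ/(1/2)): its argument vanishes at μ = 1/2, a logarithmic branch point, modulus 1/2.
Branch term (-19/2)*sqrt(1 - μ/(-2)): its argument vanishes at μ = -2, a square-root branch point, modulus 2.
The radius of convergence is the smallest modulus among the singular points: 1/2.
List the singular points by increasing real part (a conjugate pair: the negative imaginary part first).


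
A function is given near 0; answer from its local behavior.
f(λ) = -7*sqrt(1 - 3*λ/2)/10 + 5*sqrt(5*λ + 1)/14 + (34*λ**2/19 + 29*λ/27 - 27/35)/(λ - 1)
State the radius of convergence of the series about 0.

Denominator factor (λ - 1): pole of order 1 at 1, modulus 1.
Branch term (-7/10)*sqrt(1 - λ/(2/3)): its argument vanishes at λ = 2/3, a square-root branch point, modulus 2/3.
Branch term (5/14)*sqrt(1 - λ/(-1/5)): its argument vanishes at λ = -1/5, a square-root branch point, modulus 1/5.
The radius of convergence is the smallest modulus among the singular points: 1/5.

The radius of convergence is 1/5.


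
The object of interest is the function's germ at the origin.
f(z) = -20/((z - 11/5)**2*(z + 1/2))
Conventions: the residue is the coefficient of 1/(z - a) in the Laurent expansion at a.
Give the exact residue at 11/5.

The residue is 2000/729.

At the order-2 pole 11/5 set g(z) = (z - (11/5))^2*f(z) = -20/(z + 1/2).
Order-2 pole: residue = g'(a); g'(11/5) = 2000/729, so the residue is 2000/729.


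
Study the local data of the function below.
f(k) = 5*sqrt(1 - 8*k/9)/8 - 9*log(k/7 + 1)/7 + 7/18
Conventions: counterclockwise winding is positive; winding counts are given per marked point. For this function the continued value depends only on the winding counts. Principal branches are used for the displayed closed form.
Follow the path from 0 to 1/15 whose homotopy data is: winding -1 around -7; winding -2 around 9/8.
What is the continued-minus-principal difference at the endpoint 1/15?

The rational part is single-valued and drops out of the difference; each branch term changes only by its own monodromy.
(5/8)*sqrt(1 - k/(9/8)): winding -2 is even, the square root returns to the same sheet, contribution 0.
(-9/7)*log(1 - k/(-7)): each positive loop around -7 adds 2*pi*i to the log, so winding -1 contributes (-9/7)*(-1)*2*pi*i = (18/7)*pi*i.
Summing the contributions at k = 1/15 gives (18/7)*pi*i.

Continued minus principal equals (18/7)*pi*i.


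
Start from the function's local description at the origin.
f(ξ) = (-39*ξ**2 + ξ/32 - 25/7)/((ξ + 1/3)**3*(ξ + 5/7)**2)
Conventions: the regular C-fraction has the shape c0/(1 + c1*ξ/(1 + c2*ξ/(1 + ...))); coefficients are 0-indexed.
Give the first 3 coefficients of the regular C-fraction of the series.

Taylor coefficients (expand at 0): a_0 = -189, a_1 = 1785483/800, a_2 = -72654057/4000.
c0 = a_0 = -189. Peel one level at a time: if S = 1 + c*ξ/S' with S'(0) = 1, then c is the ξ-coefficient of S and S' = c*ξ/(S - 1).
S_1 = c0/f = 1 + (9447/800)*ξ + (27739729/640000)*ξ^2 + ...; c1 = 9447/800.
S_2 = c1*ξ/(S_1 - 1) = 1 + (-590207/160800)*ξ + ...; c2 = -590207/160800.

The regular C-fraction coefficients are [-189, 9447/800, -590207/160800].


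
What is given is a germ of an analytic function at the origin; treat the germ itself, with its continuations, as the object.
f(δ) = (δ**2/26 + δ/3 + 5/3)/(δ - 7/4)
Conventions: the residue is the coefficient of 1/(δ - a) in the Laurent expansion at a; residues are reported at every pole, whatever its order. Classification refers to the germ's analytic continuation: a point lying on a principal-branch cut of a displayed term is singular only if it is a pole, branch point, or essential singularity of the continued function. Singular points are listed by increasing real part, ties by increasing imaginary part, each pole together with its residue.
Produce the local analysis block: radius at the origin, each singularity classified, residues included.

Denominator factor (δ - 7/4): pole of order 1 at 7/4, modulus 7/4.
The radius of convergence is the smallest modulus among the singular points: 7/4.
At the order-1 pole 7/4 set g(δ) = (δ - (7/4))*f(δ) = δ**2/26 + δ/3 + 5/3.
Simple pole: residue = g(a) at a = 7/4, which is 985/416.

Radius of convergence at 0: 7/4.
At 7/4: a pole of order 1; residue 985/416.


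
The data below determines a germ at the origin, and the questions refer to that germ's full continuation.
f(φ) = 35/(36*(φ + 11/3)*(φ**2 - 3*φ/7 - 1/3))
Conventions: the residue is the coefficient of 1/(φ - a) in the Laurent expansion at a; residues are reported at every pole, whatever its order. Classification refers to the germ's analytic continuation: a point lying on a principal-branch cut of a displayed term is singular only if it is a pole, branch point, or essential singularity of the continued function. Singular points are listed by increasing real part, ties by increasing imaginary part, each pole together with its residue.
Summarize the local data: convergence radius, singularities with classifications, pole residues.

Radius of convergence at 0: -3/14 + (1/42)*sqrt(669).
At -11/3: a pole of order 1; residue 49/740.
At 3/14 - (1/42)*sqrt(669): a pole of order 1; residue -49/1480 - (7987/990120)*sqrt(669).
At 3/14 + (1/42)*sqrt(669): a pole of order 1; residue -49/1480 + (7987/990120)*sqrt(669).


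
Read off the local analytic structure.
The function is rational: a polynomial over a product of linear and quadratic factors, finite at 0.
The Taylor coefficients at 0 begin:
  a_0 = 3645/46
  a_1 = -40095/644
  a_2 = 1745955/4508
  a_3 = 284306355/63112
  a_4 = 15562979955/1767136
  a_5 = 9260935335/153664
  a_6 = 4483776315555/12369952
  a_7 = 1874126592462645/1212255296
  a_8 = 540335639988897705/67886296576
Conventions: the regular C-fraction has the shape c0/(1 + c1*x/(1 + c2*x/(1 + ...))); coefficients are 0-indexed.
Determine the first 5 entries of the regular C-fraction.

The regular C-fraction coefficients are [3645/46, 11/14, 837/154, -48773/2387, 376153019/42334964].

Taylor coefficients (read off): a_0 = 3645/46, a_1 = -40095/644, a_2 = 1745955/4508, a_3 = 284306355/63112, a_4 = 15562979955/1767136.
c0 = a_0 = 3645/46. Peel one level at a time: if S = 1 + c*x/S' with S'(0) = 1, then c is the x-coefficient of S and S' = c*x/(S - 1).
S_1 = c0/f = 1 + (11/14)*x + (-837/196)*x^2 + ...; c1 = 11/14.
S_2 = c1*x/(S_1 - 1) = 1 + (837/154)*x + (1316871/11858)*x^2 + ...; c2 = 837/154.
S_3 = c2*x/(S_2 - 1) = 1 + (-48773/2387)*x + (34195729/188356)*x^2 + ...; c3 = -48773/2387.
S_4 = c3*x/(S_3 - 1) = 1 + (376153019/42334964)*x + ...; c4 = 376153019/42334964.


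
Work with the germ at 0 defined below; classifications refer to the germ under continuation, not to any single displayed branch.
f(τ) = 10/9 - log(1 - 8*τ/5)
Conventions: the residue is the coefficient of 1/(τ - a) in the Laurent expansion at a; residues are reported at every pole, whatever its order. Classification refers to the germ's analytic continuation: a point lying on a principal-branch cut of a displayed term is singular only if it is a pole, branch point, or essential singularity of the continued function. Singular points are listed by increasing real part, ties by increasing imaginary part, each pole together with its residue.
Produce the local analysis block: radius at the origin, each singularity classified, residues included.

Branch term (-1)*log(1 - τ/(5/8)): its argument vanishes at τ = 5/8, a logarithmic branch point, modulus 5/8.
The radius of convergence is the smallest modulus among the singular points: 5/8.

Radius of convergence at 0: 5/8.
At 5/8: a logarithmic branch point.


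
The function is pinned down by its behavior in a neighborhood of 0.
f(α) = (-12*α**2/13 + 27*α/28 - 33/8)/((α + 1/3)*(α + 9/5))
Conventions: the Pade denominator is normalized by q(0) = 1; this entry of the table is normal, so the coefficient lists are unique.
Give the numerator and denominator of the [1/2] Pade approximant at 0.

The Pade approximant has numerator coefficients [-55/8, -40539805/45231396]; denominator coefficients [1, 18995680/4846221, 533499565/189002619].

Taylor coefficients needed (expand at 0): a_0 = -55/8, a_1 = 6565/252, a_2 = -4877125/58968, a_3 = 9501775/37908.
Write the denominator as Q(α) = 1 + q1*α + q2*α^2. Requiring Q*f - P = O(α^4) with deg P <= 1 kills the coefficients of α^2..α^3 in Q*f:
  α^2: a_2 + q1*a_1 + q2*a_0 = 0, i.e. -4877125/58968 + (6565/252)*q1 + (-55/8)*q2 = 0.
  α^3: a_3 + q1*a_2 + q2*a_1 = 0, i.e. 9501775/37908 + (-4877125/58968)*q1 + (6565/252)*q2 = 0.
Solving this linear system: q1 = 18995680/4846221, q2 = 533499565/189002619.
The numerator is Q*f truncated at degree 1: P0 = a_0 = -55/8; P1 = a_1 + q1*a_0 = -40539805/45231396.


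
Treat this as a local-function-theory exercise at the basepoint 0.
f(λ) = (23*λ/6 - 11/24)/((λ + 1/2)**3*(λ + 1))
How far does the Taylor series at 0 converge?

The radius of convergence is 1/2.

Denominator factor (λ + 1/2)^3: pole of order 3 at -1/2, modulus 1/2.
Denominator factor (λ + 1): pole of order 1 at -1, modulus 1.
The radius of convergence is the smallest modulus among the singular points: 1/2.


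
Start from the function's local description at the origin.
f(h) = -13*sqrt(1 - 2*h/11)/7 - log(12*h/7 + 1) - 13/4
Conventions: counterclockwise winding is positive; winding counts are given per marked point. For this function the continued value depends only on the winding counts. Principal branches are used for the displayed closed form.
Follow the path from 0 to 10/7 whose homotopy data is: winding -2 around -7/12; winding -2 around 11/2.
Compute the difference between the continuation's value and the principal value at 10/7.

Continued minus principal equals (4)*pi*i.

The rational part is single-valued and drops out of the difference; each branch term changes only by its own monodromy.
(-1)*log(1 - h/(-7/12)): each positive loop around -7/12 adds 2*pi*i to the log, so winding -2 contributes (-1)*(-2)*2*pi*i = (4)*pi*i.
(-13/7)*sqrt(1 - h/(11/2)): winding -2 is even, the square root returns to the same sheet, contribution 0.
Summing the contributions at h = 10/7 gives (4)*pi*i.


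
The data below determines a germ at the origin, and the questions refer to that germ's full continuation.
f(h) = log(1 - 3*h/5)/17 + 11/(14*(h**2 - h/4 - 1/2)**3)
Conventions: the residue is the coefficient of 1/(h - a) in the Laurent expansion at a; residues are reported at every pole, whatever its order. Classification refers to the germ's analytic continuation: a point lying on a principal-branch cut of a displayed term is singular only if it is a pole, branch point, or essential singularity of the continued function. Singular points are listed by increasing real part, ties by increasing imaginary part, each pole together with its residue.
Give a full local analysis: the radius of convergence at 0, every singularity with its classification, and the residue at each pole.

Denominator factor (h**2 - h/4 - 1/2)^3: discriminant 33/16, real irrational roots 1/8 + (1/8)*sqrt(33) and 1/8 - (1/8)*sqrt(33); poles of order 3, moduli 1/8 + (1/8)*sqrt(33) and -1/8 + (1/8)*sqrt(33).
Branch term (1/17)*log(1 - h/(5/3)): its argument vanishes at h = 5/3, a logarithmic branch point, modulus 5/3.
The radius of convergence is the smallest modulus among the singular points: -1/8 + (1/8)*sqrt(33).
The branch term is analytic at 1/8 - (1/8)*sqrt(33) and contributes nothing to the residue; only the rational part matters.
The factor h**2 - h/4 - 1/2 splits as (h - a)(h - a') with a = 1/8 - (1/8)*sqrt(33), a' = 1/8 + (1/8)*sqrt(33). At the order-3 pole a set g(h) = (h - a)^3*(rational part) = [11/14] / (h - a')^3.
Order-3 pole: residue = g''(a)/2; g''(1/8 - (1/8)*sqrt(33)) = -(2048/7623)*sqrt(33), so the residue is -(1024/7623)*sqrt(33).
The branch term is analytic at 1/8 + (1/8)*sqrt(33) and contributes nothing to the residue; only the rational part matters.
The factor h**2 - h/4 - 1/2 splits as (h - a)(h - a') with a = 1/8 + (1/8)*sqrt(33), a' = 1/8 - (1/8)*sqrt(33). At the order-3 pole a set g(h) = (h - a)^3*(rational part) = [11/14] / (h - a')^3.
Order-3 pole: residue = g''(a)/2; g''(1/8 + (1/8)*sqrt(33)) = (2048/7623)*sqrt(33), so the residue is (1024/7623)*sqrt(33).
List the singular points by increasing real part (a conjugate pair: the negative imaginary part first).

Radius of convergence at 0: -1/8 + (1/8)*sqrt(33).
At 1/8 - (1/8)*sqrt(33): a pole of order 3; residue -(1024/7623)*sqrt(33).
At 1/8 + (1/8)*sqrt(33): a pole of order 3; residue (1024/7623)*sqrt(33).
At 5/3: a logarithmic branch point.


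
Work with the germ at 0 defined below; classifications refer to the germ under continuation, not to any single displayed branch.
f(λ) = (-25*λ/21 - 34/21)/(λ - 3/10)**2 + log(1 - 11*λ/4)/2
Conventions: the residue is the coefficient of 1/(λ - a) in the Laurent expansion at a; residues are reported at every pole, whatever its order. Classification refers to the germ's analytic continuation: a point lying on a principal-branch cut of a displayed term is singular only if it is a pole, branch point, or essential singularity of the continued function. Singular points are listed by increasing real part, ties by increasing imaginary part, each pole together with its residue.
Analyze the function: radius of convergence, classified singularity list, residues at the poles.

Radius of convergence at 0: 3/10.
At 3/10: a pole of order 2; residue -25/21.
At 4/11: a logarithmic branch point.

Denominator factor (λ - 3/10)^2: pole of order 2 at 3/10, modulus 3/10.
Branch term (1/2)*log(1 - λ/(4/11)): its argument vanishes at λ = 4/11, a logarithmic branch point, modulus 4/11.
The radius of convergence is the smallest modulus among the singular points: 3/10.
The branch term is analytic at 3/10 and contributes nothing to the residue; only the rational part matters.
At the order-2 pole 3/10 set g(λ) = (λ - (3/10))^2*(rational part) = -25*λ/21 - 34/21.
Order-2 pole: residue = g'(a); g'(3/10) = -25/21, so the residue is -25/21.
List the singular points by increasing real part (a conjugate pair: the negative imaginary part first).


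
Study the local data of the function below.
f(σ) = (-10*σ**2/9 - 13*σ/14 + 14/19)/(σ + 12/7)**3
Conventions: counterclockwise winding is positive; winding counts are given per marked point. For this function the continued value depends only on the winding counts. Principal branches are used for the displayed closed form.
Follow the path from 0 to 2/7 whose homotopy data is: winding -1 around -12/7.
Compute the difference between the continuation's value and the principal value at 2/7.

Continued minus principal equals 0.

The function is rational, hence single-valued: continuing it around any pole returns the same value, so the difference is 0.


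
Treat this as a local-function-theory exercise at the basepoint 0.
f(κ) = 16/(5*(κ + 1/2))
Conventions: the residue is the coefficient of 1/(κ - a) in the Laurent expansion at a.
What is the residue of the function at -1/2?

At the order-1 pole -1/2 set g(κ) = (κ - (-1/2))*f(κ) = 16/5.
Simple pole: residue = g(a) at a = -1/2, which is 16/5.

The residue is 16/5.


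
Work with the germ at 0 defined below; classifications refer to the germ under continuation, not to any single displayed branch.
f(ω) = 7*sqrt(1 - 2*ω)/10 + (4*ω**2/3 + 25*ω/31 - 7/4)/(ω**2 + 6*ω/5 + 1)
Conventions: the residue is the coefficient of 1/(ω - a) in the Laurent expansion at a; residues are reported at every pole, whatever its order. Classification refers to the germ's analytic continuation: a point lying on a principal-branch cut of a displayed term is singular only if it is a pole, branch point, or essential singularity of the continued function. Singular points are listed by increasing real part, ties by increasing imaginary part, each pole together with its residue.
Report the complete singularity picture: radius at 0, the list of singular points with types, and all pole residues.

Denominator factor (ω**2 + 6*ω/5 + 1): discriminant -64/25, complex-conjugate roots (-3/5) + (4/5)*i and (-3/5) - (4/5)*i; poles of order 1, moduli 1 and 1.
Branch term (7/10)*sqrt(1 - ω/(1/2)): its argument vanishes at ω = 1/2, a square-root branch point, modulus 1/2.
The radius of convergence is the smallest modulus among the singular points: 1/2.
The branch term is analytic at (-3/5) - (4/5)*i and contributes nothing to the residue; only the rational part matters.
The factor ω**2 + 6*ω/5 + 1 splits as (ω - a)(ω - a') with a = (-3/5) - (4/5)*i, a' = (-3/5) + (4/5)*i. At the order-1 pole a set g(ω) = (ω - a)*(rational part) = [4*ω**2/3 + 25*ω/31 - 7/4] / (ω - a').
Simple pole: residue = g(a) at a = (-3/5) - (4/5)*i, which is (-123/310) - (24247/14880)*i.
The branch term is analytic at (-3/5) + (4/5)*i and contributes nothing to the residue; only the rational part matters.
The factor ω**2 + 6*ω/5 + 1 splits as (ω - a)(ω - a') with a = (-3/5) + (4/5)*i, a' = (-3/5) - (4/5)*i. At the order-1 pole a set g(ω) = (ω - a)*(rational part) = [4*ω**2/3 + 25*ω/31 - 7/4] / (ω - a').
Simple pole: residue = g(a) at a = (-3/5) + (4/5)*i, which is (-123/310) + (24247/14880)*i.
List the singular points by increasing real part (a conjugate pair: the negative imaginary part first).

Radius of convergence at 0: 1/2.
At (-3/5) - (4/5)*i: a pole of order 1; residue (-123/310) - (24247/14880)*i.
At (-3/5) + (4/5)*i: a pole of order 1; residue (-123/310) + (24247/14880)*i.
At 1/2: an algebraic (square-root) branch point.
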